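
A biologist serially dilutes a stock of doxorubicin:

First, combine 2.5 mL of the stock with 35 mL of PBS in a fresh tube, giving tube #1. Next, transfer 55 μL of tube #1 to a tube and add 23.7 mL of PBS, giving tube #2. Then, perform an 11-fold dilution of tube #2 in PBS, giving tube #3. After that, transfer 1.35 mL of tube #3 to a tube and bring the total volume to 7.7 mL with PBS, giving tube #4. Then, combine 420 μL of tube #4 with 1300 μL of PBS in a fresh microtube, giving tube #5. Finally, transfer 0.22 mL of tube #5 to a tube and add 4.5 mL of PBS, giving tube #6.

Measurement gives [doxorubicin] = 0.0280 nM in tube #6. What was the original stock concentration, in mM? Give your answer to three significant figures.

Step 1: 2.5 mL + 35 mL = 37.5 mL total → factor 37.5/2.5 = 15
Step 2: 55 μL + 23.7 mL = 23755 μL total → factor 23755/55 = 431.91
Step 3: 11-fold → factor 11
Step 4: 1.35 mL brought to 7.7 mL → factor 7.7/1.35 = 5.7037
Step 5: 420 μL + 1300 μL = 1720 μL total → factor 1720/420 = 4.0952
Step 6: 0.22 mL + 4.5 mL = 4.72 mL total → factor 4.72/0.22 = 21.455
Overall dilution factor = 15 × 431.91 × 11 × 5.7037 × 4.0952 × 21.455 = 3.5713 × 10^7
Stock = 0.0280 nM × 3.5713 × 10^7 = 1.000 × 10^6 nM = 1.00 mM

1.00 mM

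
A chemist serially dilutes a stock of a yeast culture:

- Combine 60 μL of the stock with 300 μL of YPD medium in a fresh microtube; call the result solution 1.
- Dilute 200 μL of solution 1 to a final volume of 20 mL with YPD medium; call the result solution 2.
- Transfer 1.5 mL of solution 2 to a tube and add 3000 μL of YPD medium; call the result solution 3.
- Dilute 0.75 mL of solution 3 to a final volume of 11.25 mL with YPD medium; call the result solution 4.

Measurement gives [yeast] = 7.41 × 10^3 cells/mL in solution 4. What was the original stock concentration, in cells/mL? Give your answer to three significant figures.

2.00 × 10^8 cells/mL

Step 1: 60 μL + 300 μL = 360 μL total → factor 360/60 = 6
Step 2: 200 μL brought to 20 mL → factor 20000/200 = 100
Step 3: 1.5 mL + 3000 μL = 4.5 mL total → factor 4.5/1.5 = 3
Step 4: 0.75 mL brought to 11.25 mL → factor 11.25/0.75 = 15
Overall dilution factor = 6 × 100 × 3 × 15 = 27000
Stock = 7.41 × 10^3 cells/mL × 27000 = 2.00 × 10^8 cells/mL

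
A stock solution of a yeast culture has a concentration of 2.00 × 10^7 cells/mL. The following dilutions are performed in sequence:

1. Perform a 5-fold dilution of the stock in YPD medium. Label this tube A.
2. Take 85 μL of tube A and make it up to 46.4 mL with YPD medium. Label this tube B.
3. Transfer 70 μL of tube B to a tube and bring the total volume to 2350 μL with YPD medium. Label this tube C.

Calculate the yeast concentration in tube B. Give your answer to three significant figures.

7.33 × 10^3 cells/mL

Step 1: 5-fold → factor 5
Step 2: 85 μL brought to 46.4 mL → factor 46400/85 = 545.88
Dilution factor through tube B = 5 × 545.88 = 2729.4
[tube B] = 2.00 × 10^7 cells/mL / 2729.4 = 7.33 × 10^3 cells/mL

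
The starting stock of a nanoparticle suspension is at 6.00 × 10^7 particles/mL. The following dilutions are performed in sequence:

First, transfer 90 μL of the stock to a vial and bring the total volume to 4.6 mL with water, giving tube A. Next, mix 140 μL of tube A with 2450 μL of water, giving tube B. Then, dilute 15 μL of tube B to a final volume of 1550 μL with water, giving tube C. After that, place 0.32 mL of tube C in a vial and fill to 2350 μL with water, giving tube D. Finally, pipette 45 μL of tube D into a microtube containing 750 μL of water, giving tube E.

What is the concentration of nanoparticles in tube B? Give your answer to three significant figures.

6.35 × 10^4 particles/mL

Step 1: 90 μL brought to 4.6 mL → factor 4600/90 = 51.111
Step 2: 140 μL + 2450 μL = 2590 μL total → factor 2590/140 = 18.5
Dilution factor through tube B = 51.111 × 18.5 = 945.56
[tube B] = 6.00 × 10^7 particles/mL / 945.56 = 6.35 × 10^4 particles/mL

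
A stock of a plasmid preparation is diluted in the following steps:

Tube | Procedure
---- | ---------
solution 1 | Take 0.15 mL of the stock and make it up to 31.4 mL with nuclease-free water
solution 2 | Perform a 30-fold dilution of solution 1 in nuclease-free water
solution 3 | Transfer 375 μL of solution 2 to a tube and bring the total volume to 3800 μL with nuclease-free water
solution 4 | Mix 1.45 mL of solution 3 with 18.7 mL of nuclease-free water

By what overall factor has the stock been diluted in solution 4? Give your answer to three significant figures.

8.84 × 10^5

Step 1: 0.15 mL brought to 31.4 mL → factor 31.4/0.15 = 209.33
Step 2: 30-fold → factor 30
Step 3: 375 μL brought to 3800 μL → factor 3800/375 = 10.133
Step 4: 1.45 mL + 18.7 mL = 20.15 mL total → factor 20.15/1.45 = 13.897
Overall dilution factor = 209.33 × 30 × 10.133 × 13.897 = 8.8434 × 10^5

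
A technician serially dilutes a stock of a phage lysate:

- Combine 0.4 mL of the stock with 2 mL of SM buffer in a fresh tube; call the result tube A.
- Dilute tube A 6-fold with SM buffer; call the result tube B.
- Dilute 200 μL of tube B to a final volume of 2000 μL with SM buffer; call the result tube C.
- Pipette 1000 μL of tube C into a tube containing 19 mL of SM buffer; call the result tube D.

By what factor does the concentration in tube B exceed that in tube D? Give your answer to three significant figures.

Step 1: 0.4 mL + 2 mL = 2.4 mL total → factor 2.4/0.4 = 6
Step 2: 6-fold → factor 6
Step 3: 200 μL brought to 2000 μL → factor 2000/200 = 10
Step 4: 1000 μL + 19 mL = 20000 μL total → factor 20000/1000 = 20
Dilution factor to tube B = 36; to tube D = 7200
[tube B]/[tube D] = (factor to tube D)/(factor to tube B) = 7200/36 = 200

200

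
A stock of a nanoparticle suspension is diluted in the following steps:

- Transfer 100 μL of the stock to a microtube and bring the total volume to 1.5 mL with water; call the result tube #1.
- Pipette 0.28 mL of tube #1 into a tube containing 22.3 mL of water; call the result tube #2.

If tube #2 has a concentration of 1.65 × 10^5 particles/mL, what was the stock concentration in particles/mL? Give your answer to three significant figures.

2.00 × 10^8 particles/mL

Step 1: 100 μL brought to 1.5 mL → factor 1500/100 = 15
Step 2: 0.28 mL + 22.3 mL = 22.58 mL total → factor 22.58/0.28 = 80.643
Overall dilution factor = 15 × 80.643 = 1209.6
Stock = 1.65 × 10^5 particles/mL × 1209.6 = 2.00 × 10^8 particles/mL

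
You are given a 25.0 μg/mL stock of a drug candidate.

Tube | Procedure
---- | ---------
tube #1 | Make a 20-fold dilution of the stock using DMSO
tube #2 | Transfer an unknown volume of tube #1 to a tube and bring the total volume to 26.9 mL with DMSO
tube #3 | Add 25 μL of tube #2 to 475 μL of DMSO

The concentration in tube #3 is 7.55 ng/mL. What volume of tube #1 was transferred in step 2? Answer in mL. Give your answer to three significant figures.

3.25 mL

Step 1: 20-fold → factor 20
Step 2: v brought to 26.9 mL → factor = 26.9 mL/v
Step 3: 25 μL + 475 μL = 500 μL total → factor 500/25 = 20
Product of known-step factors = 400
Overall factor = 25.0 μg/mL / (7.55 ng/mL) = 3311.3
Step-2 factor = 3311.3 / 400 = 8.2781
v = 26.9 mL / 8.2781 = 3.25 mL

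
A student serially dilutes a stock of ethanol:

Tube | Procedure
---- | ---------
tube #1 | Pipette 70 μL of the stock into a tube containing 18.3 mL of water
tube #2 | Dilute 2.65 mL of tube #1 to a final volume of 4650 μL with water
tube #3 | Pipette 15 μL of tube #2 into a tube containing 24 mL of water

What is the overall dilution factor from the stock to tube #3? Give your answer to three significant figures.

7.37 × 10^5

Step 1: 70 μL + 18.3 mL = 18370 μL total → factor 18370/70 = 262.43
Step 2: 2.65 mL brought to 4650 μL → factor 4.65/2.65 = 1.7547
Step 3: 15 μL + 24 mL = 24015 μL total → factor 24015/15 = 1601
Overall dilution factor = 262.43 × 1.7547 × 1601 = 7.3724 × 10^5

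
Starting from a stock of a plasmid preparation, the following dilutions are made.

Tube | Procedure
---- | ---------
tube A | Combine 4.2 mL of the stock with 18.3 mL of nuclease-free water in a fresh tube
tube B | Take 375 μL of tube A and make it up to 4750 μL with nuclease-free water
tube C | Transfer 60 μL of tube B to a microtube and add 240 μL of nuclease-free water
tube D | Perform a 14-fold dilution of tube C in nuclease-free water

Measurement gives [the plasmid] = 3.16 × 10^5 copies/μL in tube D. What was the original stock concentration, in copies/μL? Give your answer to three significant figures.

Step 1: 4.2 mL + 18.3 mL = 22.5 mL total → factor 22.5/4.2 = 5.3571
Step 2: 375 μL brought to 4750 μL → factor 4750/375 = 12.667
Step 3: 60 μL + 240 μL = 300 μL total → factor 300/60 = 5
Step 4: 14-fold → factor 14
Overall dilution factor = 5.3571 × 12.667 × 5 × 14 = 4750
Stock = 3.16 × 10^5 copies/μL × 4750 = 1.50 × 10^9 copies/μL

1.50 × 10^9 copies/μL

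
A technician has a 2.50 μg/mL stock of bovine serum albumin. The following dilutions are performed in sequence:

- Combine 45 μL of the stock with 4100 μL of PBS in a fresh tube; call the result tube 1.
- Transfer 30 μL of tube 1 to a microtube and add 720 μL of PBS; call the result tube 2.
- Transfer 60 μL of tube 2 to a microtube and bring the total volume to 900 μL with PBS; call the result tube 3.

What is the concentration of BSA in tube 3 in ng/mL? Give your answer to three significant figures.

0.0724 ng/mL

Step 1: 45 μL + 4100 μL = 4145 μL total → factor 4145/45 = 92.111
Step 2: 30 μL + 720 μL = 750 μL total → factor 750/30 = 25
Step 3: 60 μL brought to 900 μL → factor 900/60 = 15
Overall dilution factor = 92.111 × 25 × 15 = 34542
Final = 2.50 μg/mL / 34542 = 7.238 × 10^-5 μg/mL = 0.0724 ng/mL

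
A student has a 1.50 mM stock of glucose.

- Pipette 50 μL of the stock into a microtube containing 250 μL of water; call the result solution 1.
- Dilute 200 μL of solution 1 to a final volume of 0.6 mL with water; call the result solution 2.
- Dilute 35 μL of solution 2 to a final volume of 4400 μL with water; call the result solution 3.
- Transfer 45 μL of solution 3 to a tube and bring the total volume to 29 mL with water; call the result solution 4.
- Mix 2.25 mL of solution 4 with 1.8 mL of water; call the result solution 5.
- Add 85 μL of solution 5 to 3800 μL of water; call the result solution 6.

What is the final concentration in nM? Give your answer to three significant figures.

Step 1: 50 μL + 250 μL = 300 μL total → factor 300/50 = 6
Step 2: 200 μL brought to 0.6 mL → factor 600/200 = 3
Step 3: 35 μL brought to 4400 μL → factor 4400/35 = 125.71
Step 4: 45 μL brought to 29 mL → factor 29000/45 = 644.44
Step 5: 2.25 mL + 1.8 mL = 4.05 mL total → factor 4.05/2.25 = 1.8
Step 6: 85 μL + 3800 μL = 3885 μL total → factor 3885/85 = 45.706
Overall dilution factor = 6 × 3 × 125.71 × 644.44 × 1.8 × 45.706 = 1.1997 × 10^8
Final = 1.50 mM / 1.1997 × 10^8 = 1.250 × 10^-8 mM = 0.0125 nM

0.0125 nM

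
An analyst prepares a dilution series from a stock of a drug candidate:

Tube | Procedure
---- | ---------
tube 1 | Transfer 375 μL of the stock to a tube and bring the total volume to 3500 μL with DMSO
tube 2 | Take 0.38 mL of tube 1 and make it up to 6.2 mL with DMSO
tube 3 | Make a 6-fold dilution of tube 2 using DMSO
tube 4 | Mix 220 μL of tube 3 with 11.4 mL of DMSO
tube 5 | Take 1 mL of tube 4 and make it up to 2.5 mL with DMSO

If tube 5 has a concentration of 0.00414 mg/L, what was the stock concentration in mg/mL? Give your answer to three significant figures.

0.499 mg/mL

Step 1: 375 μL brought to 3500 μL → factor 3500/375 = 9.3333
Step 2: 0.38 mL brought to 6.2 mL → factor 6.2/0.38 = 16.316
Step 3: 6-fold → factor 6
Step 4: 220 μL + 11.4 mL = 11620 μL total → factor 11620/220 = 52.818
Step 5: 1 mL brought to 2.5 mL → factor 2.5/1 = 2.5
Overall dilution factor = 9.3333 × 16.316 × 6 × 52.818 × 2.5 = 1.2065 × 10^5
Stock = 0.00414 mg/L × 1.2065 × 10^5 = 499.5 mg/L = 0.499 mg/mL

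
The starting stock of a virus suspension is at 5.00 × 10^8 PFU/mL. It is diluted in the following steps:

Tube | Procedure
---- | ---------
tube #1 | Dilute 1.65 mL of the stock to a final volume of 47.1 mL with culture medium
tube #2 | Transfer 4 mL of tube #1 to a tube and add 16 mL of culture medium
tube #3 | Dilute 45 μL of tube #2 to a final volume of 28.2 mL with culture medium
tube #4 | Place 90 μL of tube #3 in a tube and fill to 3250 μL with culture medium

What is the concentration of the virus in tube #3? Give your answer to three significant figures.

Step 1: 1.65 mL brought to 47.1 mL → factor 47.1/1.65 = 28.545
Step 2: 4 mL + 16 mL = 20 mL total → factor 20/4 = 5
Step 3: 45 μL brought to 28.2 mL → factor 28200/45 = 626.67
Dilution factor through tube #3 = 28.545 × 5 × 626.67 = 89442
[tube #3] = 5.00 × 10^8 PFU/mL / 89442 = 5.59 × 10^3 PFU/mL

5.59 × 10^3 PFU/mL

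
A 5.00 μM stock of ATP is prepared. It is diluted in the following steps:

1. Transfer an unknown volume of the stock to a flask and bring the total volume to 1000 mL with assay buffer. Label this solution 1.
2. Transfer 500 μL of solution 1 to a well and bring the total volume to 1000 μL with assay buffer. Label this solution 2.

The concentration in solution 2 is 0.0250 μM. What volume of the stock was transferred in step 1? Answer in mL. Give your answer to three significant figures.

10.0 mL

Step 1: v brought to 1000 mL → factor = 1000 mL/v
Step 2: 500 μL brought to 1000 μL → factor 1000/500 = 2
Product of known-step factors = 2
Overall factor = 5.00 μM / (0.0250 μM) = 200
Step-1 factor = 200 / 2 = 100
v = 1000 mL / 100 = 10.0 mL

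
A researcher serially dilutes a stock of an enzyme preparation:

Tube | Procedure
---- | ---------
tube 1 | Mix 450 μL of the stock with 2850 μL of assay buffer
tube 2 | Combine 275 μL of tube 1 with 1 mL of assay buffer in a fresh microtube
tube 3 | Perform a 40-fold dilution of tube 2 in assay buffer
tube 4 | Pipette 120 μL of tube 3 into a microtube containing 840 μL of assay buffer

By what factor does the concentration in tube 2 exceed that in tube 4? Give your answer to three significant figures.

Step 1: 450 μL + 2850 μL = 3300 μL total → factor 3300/450 = 7.3333
Step 2: 275 μL + 1 mL = 1275 μL total → factor 1275/275 = 4.6364
Step 3: 40-fold → factor 40
Step 4: 120 μL + 840 μL = 960 μL total → factor 960/120 = 8
Dilution factor to tube 2 = 34; to tube 4 = 10880
[tube 2]/[tube 4] = (factor to tube 4)/(factor to tube 2) = 10880/34 = 320

320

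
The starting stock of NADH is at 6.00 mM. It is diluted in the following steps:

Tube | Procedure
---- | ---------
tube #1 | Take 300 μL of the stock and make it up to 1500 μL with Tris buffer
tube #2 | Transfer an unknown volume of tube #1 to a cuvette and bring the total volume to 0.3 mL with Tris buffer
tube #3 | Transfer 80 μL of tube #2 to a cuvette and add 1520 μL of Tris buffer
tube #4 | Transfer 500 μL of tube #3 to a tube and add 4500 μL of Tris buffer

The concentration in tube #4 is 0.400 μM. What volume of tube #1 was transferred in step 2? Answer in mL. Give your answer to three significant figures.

0.0200 mL

Step 1: 300 μL brought to 1500 μL → factor 1500/300 = 5
Step 2: v brought to 0.3 mL → factor = 0.3 mL/v
Step 3: 80 μL + 1520 μL = 1600 μL total → factor 1600/80 = 20
Step 4: 500 μL + 4500 μL = 5000 μL total → factor 5000/500 = 10
Product of known-step factors = 1000
Overall factor = 6.00 mM / (0.400 μM) = 15000
Step-2 factor = 15000 / 1000 = 15
v = 0.3 mL / 15 = 0.0200 mL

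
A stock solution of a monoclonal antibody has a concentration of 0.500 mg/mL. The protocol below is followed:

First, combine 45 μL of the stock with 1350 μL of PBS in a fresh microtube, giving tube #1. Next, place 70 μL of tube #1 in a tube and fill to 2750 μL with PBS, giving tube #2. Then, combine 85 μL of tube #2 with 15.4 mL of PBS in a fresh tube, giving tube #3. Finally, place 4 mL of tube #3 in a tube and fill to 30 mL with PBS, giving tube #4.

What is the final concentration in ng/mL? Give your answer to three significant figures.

0.300 ng/mL

Step 1: 45 μL + 1350 μL = 1395 μL total → factor 1395/45 = 31
Step 2: 70 μL brought to 2750 μL → factor 2750/70 = 39.286
Step 3: 85 μL + 15.4 mL = 15485 μL total → factor 15485/85 = 182.18
Step 4: 4 mL brought to 30 mL → factor 30/4 = 7.5
Overall dilution factor = 31 × 39.286 × 182.18 × 7.5 = 1.664 × 10^6
Final = 0.500 mg/mL / 1.664 × 10^6 = 3.005 × 10^-7 mg/mL = 0.300 ng/mL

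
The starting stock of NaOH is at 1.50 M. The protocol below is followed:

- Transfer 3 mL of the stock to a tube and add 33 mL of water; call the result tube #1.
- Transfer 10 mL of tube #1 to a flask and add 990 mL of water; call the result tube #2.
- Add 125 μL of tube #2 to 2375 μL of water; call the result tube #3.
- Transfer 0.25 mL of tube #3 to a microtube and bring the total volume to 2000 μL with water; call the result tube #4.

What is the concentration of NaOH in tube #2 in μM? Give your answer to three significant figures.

1.25 × 10^3 μM

Step 1: 3 mL + 33 mL = 36 mL total → factor 36/3 = 12
Step 2: 10 mL + 990 mL = 1000 mL total → factor 1000/10 = 100
Dilution factor through tube #2 = 12 × 100 = 1200
[tube #2] = 1.50 M / 1200 = 0.001250 M = 1.25 × 10^3 μM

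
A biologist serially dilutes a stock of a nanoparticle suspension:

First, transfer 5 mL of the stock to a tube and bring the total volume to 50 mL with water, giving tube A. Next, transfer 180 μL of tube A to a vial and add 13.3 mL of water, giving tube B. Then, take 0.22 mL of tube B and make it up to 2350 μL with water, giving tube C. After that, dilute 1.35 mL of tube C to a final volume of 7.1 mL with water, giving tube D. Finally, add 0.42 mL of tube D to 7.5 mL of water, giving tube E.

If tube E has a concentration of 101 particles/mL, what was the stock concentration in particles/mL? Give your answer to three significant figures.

Step 1: 5 mL brought to 50 mL → factor 50/5 = 10
Step 2: 180 μL + 13.3 mL = 13480 μL total → factor 13480/180 = 74.889
Step 3: 0.22 mL brought to 2350 μL → factor 2.35/0.22 = 10.682
Step 4: 1.35 mL brought to 7.1 mL → factor 7.1/1.35 = 5.2593
Step 5: 0.42 mL + 7.5 mL = 7.92 mL total → factor 7.92/0.42 = 18.857
Overall dilution factor = 10 × 74.889 × 10.682 × 5.2593 × 18.857 = 7.9335 × 10^5
Stock = 101 particles/mL × 7.9335 × 10^5 = 8.01 × 10^7 particles/mL

8.01 × 10^7 particles/mL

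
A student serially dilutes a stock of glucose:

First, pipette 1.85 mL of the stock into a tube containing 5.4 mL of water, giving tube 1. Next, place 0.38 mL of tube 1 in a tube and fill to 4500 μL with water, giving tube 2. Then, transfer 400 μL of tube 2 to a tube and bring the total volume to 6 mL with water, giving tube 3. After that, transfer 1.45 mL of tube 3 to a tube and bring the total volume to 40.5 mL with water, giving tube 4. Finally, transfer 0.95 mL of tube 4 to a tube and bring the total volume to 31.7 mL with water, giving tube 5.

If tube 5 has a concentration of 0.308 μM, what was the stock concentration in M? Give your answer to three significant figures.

0.200 M

Step 1: 1.85 mL + 5.4 mL = 7.25 mL total → factor 7.25/1.85 = 3.9189
Step 2: 0.38 mL brought to 4500 μL → factor 4.5/0.38 = 11.842
Step 3: 400 μL brought to 6 mL → factor 6000/400 = 15
Step 4: 1.45 mL brought to 40.5 mL → factor 40.5/1.45 = 27.931
Step 5: 0.95 mL brought to 31.7 mL → factor 31.7/0.95 = 33.368
Overall dilution factor = 3.9189 × 11.842 × 15 × 27.931 × 33.368 = 6.488 × 10^5
Stock = 0.308 μM × 6.488 × 10^5 = 1.998 × 10^5 μM = 0.200 M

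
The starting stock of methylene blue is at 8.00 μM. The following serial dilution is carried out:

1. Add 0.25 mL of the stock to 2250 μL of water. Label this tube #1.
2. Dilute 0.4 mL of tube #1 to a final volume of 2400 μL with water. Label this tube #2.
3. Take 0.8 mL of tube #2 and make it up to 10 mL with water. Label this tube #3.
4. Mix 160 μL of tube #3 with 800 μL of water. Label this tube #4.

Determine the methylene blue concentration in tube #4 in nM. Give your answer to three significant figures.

Step 1: 0.25 mL + 2250 μL = 2.5 mL total → factor 2.5/0.25 = 10
Step 2: 0.4 mL brought to 2400 μL → factor 2.4/0.4 = 6
Step 3: 0.8 mL brought to 10 mL → factor 10/0.8 = 12.5
Step 4: 160 μL + 800 μL = 960 μL total → factor 960/160 = 6
Overall dilution factor = 10 × 6 × 12.5 × 6 = 4500
Final = 8.00 μM / 4500 = 0.001778 μM = 1.78 nM

1.78 nM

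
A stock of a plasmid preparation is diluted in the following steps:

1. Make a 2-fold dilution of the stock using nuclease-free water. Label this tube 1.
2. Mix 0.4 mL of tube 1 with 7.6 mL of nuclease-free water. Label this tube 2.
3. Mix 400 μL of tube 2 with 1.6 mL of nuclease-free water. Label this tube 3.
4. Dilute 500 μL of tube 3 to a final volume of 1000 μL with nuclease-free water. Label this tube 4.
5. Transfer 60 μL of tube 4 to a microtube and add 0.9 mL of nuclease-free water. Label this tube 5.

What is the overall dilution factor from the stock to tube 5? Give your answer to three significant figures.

6.40 × 10^3

Step 1: 2-fold → factor 2
Step 2: 0.4 mL + 7.6 mL = 8 mL total → factor 8/0.4 = 20
Step 3: 400 μL + 1.6 mL = 2000 μL total → factor 2000/400 = 5
Step 4: 500 μL brought to 1000 μL → factor 1000/500 = 2
Step 5: 60 μL + 0.9 mL = 960 μL total → factor 960/60 = 16
Overall dilution factor = 2 × 20 × 5 × 2 × 16 = 6400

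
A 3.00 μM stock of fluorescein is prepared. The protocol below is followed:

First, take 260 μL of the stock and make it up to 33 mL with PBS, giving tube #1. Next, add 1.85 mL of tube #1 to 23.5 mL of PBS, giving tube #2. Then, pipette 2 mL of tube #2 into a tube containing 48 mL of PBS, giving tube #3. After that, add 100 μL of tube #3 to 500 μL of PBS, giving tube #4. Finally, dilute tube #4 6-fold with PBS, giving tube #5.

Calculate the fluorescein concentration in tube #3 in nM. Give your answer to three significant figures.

0.0690 nM

Step 1: 260 μL brought to 33 mL → factor 33000/260 = 126.92
Step 2: 1.85 mL + 23.5 mL = 25.35 mL total → factor 25.35/1.85 = 13.703
Step 3: 2 mL + 48 mL = 50 mL total → factor 50/2 = 25
Dilution factor through tube #3 = 126.92 × 13.703 × 25 = 43480
[tube #3] = 3.00 μM / 43480 = 6.900 × 10^-5 μM = 0.0690 nM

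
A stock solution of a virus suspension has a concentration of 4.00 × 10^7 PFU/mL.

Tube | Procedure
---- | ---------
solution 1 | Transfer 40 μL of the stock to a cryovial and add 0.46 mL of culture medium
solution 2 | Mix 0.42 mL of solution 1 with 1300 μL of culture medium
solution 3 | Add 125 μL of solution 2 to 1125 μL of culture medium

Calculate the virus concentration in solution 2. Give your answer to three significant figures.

Step 1: 40 μL + 0.46 mL = 500 μL total → factor 500/40 = 12.5
Step 2: 0.42 mL + 1300 μL = 1.72 mL total → factor 1.72/0.42 = 4.0952
Dilution factor through solution 2 = 12.5 × 4.0952 = 51.19
[solution 2] = 4.00 × 10^7 PFU/mL / 51.19 = 7.81 × 10^5 PFU/mL

7.81 × 10^5 PFU/mL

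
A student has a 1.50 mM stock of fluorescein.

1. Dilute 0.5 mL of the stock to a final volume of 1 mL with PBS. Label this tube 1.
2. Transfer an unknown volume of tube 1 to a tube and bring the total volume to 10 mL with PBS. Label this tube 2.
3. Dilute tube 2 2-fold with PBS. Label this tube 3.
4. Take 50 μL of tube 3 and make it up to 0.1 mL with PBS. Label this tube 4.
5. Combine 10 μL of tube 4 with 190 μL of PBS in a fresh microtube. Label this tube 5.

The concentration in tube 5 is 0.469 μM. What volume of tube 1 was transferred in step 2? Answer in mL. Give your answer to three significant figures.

Step 1: 0.5 mL brought to 1 mL → factor 1/0.5 = 2
Step 2: v brought to 10 mL → factor = 10 mL/v
Step 3: 2-fold → factor 2
Step 4: 50 μL brought to 0.1 mL → factor 100/50 = 2
Step 5: 10 μL + 190 μL = 200 μL total → factor 200/10 = 20
Product of known-step factors = 160
Overall factor = 1.50 mM / (0.469 μM) = 3198.3
Step-2 factor = 3198.3 / 160 = 19.989
v = 10 mL / 19.989 = 0.500 mL

0.500 mL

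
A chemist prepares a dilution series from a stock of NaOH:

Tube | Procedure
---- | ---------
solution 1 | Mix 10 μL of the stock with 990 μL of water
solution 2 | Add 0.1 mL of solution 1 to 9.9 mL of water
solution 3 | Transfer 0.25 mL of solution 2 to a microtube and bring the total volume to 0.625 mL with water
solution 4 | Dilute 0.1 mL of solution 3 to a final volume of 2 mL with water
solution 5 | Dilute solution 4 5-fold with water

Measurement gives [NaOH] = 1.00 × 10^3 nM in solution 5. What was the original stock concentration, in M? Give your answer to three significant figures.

2.50 M

Step 1: 10 μL + 990 μL = 1000 μL total → factor 1000/10 = 100
Step 2: 0.1 mL + 9.9 mL = 10 mL total → factor 10/0.1 = 100
Step 3: 0.25 mL brought to 0.625 mL → factor 0.625/0.25 = 2.5
Step 4: 0.1 mL brought to 2 mL → factor 2/0.1 = 20
Step 5: 5-fold → factor 5
Overall dilution factor = 100 × 100 × 2.5 × 20 × 5 = 2.5 × 10^6
Stock = 1.00 × 10^3 nM × 2.5 × 10^6 = 2.500 × 10^9 nM = 2.50 M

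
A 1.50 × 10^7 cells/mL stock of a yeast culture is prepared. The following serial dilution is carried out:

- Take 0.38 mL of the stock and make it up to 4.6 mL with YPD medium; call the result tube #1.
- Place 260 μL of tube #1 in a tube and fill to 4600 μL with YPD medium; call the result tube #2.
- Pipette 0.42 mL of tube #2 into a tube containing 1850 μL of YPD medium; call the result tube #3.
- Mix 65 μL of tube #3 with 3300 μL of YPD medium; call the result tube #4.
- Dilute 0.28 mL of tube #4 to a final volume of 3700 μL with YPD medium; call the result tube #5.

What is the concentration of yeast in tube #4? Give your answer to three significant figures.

Step 1: 0.38 mL brought to 4.6 mL → factor 4.6/0.38 = 12.105
Step 2: 260 μL brought to 4600 μL → factor 4600/260 = 17.692
Step 3: 0.42 mL + 1850 μL = 2.27 mL total → factor 2.27/0.42 = 5.4048
Step 4: 65 μL + 3300 μL = 3365 μL total → factor 3365/65 = 51.769
Dilution factor through tube #4 = 12.105 × 17.692 × 5.4048 × 51.769 = 59925
[tube #4] = 1.50 × 10^7 cells/mL / 59925 = 250 cells/mL

250 cells/mL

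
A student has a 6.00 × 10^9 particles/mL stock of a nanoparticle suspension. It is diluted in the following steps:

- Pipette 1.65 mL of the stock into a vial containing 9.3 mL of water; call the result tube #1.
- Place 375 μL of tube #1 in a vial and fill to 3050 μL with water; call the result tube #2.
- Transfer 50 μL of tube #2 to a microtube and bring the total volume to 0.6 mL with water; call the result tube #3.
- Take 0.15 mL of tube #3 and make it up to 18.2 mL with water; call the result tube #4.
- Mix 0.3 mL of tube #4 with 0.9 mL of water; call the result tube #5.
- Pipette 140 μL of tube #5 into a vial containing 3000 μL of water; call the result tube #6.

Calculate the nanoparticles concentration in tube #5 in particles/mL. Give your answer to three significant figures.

1.91 × 10^4 particles/mL

Step 1: 1.65 mL + 9.3 mL = 10.95 mL total → factor 10.95/1.65 = 6.6364
Step 2: 375 μL brought to 3050 μL → factor 3050/375 = 8.1333
Step 3: 50 μL brought to 0.6 mL → factor 600/50 = 12
Step 4: 0.15 mL brought to 18.2 mL → factor 18.2/0.15 = 121.33
Step 5: 0.3 mL + 0.9 mL = 1.2 mL total → factor 1.2/0.3 = 4
Dilution factor through tube #5 = 6.6364 × 8.1333 × 12 × 121.33 × 4 = 3.1435 × 10^5
[tube #5] = 6.00 × 10^9 particles/mL / 3.1435 × 10^5 = 1.91 × 10^4 particles/mL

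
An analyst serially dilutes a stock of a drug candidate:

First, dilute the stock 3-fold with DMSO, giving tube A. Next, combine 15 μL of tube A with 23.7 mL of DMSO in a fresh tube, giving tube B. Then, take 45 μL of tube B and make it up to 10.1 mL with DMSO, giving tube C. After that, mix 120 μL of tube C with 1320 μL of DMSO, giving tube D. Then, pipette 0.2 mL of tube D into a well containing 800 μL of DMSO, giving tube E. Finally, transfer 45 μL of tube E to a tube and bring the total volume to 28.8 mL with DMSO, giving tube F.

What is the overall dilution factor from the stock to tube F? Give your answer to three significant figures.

4.09 × 10^10

Step 1: 3-fold → factor 3
Step 2: 15 μL + 23.7 mL = 23715 μL total → factor 23715/15 = 1581
Step 3: 45 μL brought to 10.1 mL → factor 10100/45 = 224.44
Step 4: 120 μL + 1320 μL = 1440 μL total → factor 1440/120 = 12
Step 5: 0.2 mL + 800 μL = 1 mL total → factor 1/0.2 = 5
Step 6: 45 μL brought to 28.8 mL → factor 28800/45 = 640
Overall dilution factor = 3 × 1581 × 224.44 × 12 × 5 × 640 = 4.0878 × 10^10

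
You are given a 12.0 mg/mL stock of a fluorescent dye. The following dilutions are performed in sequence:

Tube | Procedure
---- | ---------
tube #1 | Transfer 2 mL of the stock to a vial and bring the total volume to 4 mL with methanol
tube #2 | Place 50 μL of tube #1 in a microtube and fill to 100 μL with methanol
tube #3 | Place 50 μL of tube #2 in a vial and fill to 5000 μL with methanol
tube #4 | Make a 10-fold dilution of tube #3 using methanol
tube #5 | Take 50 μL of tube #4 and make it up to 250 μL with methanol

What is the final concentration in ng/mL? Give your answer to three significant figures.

Step 1: 2 mL brought to 4 mL → factor 4/2 = 2
Step 2: 50 μL brought to 100 μL → factor 100/50 = 2
Step 3: 50 μL brought to 5000 μL → factor 5000/50 = 100
Step 4: 10-fold → factor 10
Step 5: 50 μL brought to 250 μL → factor 250/50 = 5
Overall dilution factor = 2 × 2 × 100 × 10 × 5 = 20000
Final = 12.0 mg/mL / 20000 = 0.0006000 mg/mL = 600 ng/mL

600 ng/mL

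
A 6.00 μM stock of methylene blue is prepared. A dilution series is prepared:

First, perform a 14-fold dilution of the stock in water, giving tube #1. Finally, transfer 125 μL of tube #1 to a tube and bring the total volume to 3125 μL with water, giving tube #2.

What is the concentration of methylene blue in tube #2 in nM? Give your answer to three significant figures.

Step 1: 14-fold → factor 14
Step 2: 125 μL brought to 3125 μL → factor 3125/125 = 25
Overall dilution factor = 14 × 25 = 350
Final = 6.00 μM / 350 = 0.01714 μM = 17.1 nM

17.1 nM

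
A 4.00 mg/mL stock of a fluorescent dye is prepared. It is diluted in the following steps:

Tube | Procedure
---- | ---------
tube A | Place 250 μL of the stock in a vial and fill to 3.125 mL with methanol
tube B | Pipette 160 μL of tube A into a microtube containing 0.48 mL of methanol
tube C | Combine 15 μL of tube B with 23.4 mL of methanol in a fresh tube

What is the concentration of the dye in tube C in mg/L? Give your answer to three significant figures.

Step 1: 250 μL brought to 3.125 mL → factor 3125/250 = 12.5
Step 2: 160 μL + 0.48 mL = 640 μL total → factor 640/160 = 4
Step 3: 15 μL + 23.4 mL = 23415 μL total → factor 23415/15 = 1561
Overall dilution factor = 12.5 × 4 × 1561 = 78050
Final = 4.00 mg/mL / 78050 = 5.125 × 10^-5 mg/mL = 0.0512 mg/L

0.0512 mg/L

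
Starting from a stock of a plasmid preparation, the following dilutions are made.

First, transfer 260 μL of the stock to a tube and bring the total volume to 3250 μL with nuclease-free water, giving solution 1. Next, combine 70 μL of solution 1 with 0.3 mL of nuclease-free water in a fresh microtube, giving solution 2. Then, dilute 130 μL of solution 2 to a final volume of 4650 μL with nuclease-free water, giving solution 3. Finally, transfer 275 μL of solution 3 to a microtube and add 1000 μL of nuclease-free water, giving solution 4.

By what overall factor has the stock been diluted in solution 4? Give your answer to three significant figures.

1.10 × 10^4

Step 1: 260 μL brought to 3250 μL → factor 3250/260 = 12.5
Step 2: 70 μL + 0.3 mL = 370 μL total → factor 370/70 = 5.2857
Step 3: 130 μL brought to 4650 μL → factor 4650/130 = 35.769
Step 4: 275 μL + 1000 μL = 1275 μL total → factor 1275/275 = 4.6364
Overall dilution factor = 12.5 × 5.2857 × 35.769 × 4.6364 = 10957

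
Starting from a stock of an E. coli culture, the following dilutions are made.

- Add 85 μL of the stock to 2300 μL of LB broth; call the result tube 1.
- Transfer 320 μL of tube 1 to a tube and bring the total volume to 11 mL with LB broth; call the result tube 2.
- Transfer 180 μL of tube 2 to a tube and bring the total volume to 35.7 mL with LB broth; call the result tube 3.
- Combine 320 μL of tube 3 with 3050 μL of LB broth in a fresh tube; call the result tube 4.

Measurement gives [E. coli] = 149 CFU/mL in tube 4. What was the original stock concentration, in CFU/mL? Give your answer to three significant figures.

Step 1: 85 μL + 2300 μL = 2385 μL total → factor 2385/85 = 28.059
Step 2: 320 μL brought to 11 mL → factor 11000/320 = 34.375
Step 3: 180 μL brought to 35.7 mL → factor 35700/180 = 198.33
Step 4: 320 μL + 3050 μL = 3370 μL total → factor 3370/320 = 10.531
Overall dilution factor = 28.059 × 34.375 × 198.33 × 10.531 = 2.0146 × 10^6
Stock = 149 CFU/mL × 2.0146 × 10^6 = 3.00 × 10^8 CFU/mL

3.00 × 10^8 CFU/mL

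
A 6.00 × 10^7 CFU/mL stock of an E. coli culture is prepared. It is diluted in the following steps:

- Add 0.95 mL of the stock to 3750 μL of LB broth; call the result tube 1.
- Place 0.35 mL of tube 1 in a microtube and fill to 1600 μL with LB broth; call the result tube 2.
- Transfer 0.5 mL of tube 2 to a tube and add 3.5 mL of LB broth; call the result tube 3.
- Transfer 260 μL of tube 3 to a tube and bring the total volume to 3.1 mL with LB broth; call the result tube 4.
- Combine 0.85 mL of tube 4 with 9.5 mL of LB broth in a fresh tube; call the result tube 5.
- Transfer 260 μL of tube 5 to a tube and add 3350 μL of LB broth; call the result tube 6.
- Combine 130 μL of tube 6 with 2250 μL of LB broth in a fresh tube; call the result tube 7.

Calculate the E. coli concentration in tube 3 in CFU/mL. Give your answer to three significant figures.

Step 1: 0.95 mL + 3750 μL = 4.7 mL total → factor 4.7/0.95 = 4.9474
Step 2: 0.35 mL brought to 1600 μL → factor 1.6/0.35 = 4.5714
Step 3: 0.5 mL + 3.5 mL = 4 mL total → factor 4/0.5 = 8
Dilution factor through tube 3 = 4.9474 × 4.5714 × 8 = 180.93
[tube 3] = 6.00 × 10^7 CFU/mL / 180.93 = 3.32 × 10^5 CFU/mL

3.32 × 10^5 CFU/mL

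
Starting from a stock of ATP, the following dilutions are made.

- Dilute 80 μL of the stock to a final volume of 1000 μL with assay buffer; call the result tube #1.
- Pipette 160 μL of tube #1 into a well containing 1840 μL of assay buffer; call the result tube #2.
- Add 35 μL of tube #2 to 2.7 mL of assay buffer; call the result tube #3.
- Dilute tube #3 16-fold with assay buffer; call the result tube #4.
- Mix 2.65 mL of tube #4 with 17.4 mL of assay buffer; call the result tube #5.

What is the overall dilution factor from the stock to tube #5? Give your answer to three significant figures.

Step 1: 80 μL brought to 1000 μL → factor 1000/80 = 12.5
Step 2: 160 μL + 1840 μL = 2000 μL total → factor 2000/160 = 12.5
Step 3: 35 μL + 2.7 mL = 2735 μL total → factor 2735/35 = 78.143
Step 4: 16-fold → factor 16
Step 5: 2.65 mL + 17.4 mL = 20.05 mL total → factor 20.05/2.65 = 7.566
Overall dilution factor = 12.5 × 12.5 × 78.143 × 16 × 7.566 = 1.4781 × 10^6

1.48 × 10^6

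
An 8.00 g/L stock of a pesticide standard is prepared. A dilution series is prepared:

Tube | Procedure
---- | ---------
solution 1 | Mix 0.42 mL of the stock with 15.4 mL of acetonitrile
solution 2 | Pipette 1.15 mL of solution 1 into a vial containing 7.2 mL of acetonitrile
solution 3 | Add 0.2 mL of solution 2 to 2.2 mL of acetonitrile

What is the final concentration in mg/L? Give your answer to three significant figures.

Step 1: 0.42 mL + 15.4 mL = 15.82 mL total → factor 15.82/0.42 = 37.667
Step 2: 1.15 mL + 7.2 mL = 8.35 mL total → factor 8.35/1.15 = 7.2609
Step 3: 0.2 mL + 2.2 mL = 2.4 mL total → factor 2.4/0.2 = 12
Overall dilution factor = 37.667 × 7.2609 × 12 = 3281.9
Final = 8.00 g/L / 3281.9 = 0.002438 g/L = 2.44 mg/L

2.44 mg/L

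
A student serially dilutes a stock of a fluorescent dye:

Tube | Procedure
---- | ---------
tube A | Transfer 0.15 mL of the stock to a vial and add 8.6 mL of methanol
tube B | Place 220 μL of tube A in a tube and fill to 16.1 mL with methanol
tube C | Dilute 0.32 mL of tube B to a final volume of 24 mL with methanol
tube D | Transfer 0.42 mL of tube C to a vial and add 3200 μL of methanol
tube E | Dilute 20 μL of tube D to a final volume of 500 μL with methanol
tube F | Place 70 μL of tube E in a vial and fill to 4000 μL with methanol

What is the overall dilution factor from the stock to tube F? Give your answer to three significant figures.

Step 1: 0.15 mL + 8.6 mL = 8.75 mL total → factor 8.75/0.15 = 58.333
Step 2: 220 μL brought to 16.1 mL → factor 16100/220 = 73.182
Step 3: 0.32 mL brought to 24 mL → factor 24/0.32 = 75
Step 4: 0.42 mL + 3200 μL = 3.62 mL total → factor 3.62/0.42 = 8.619
Step 5: 20 μL brought to 500 μL → factor 500/20 = 25
Step 6: 70 μL brought to 4000 μL → factor 4000/70 = 57.143
Overall dilution factor = 58.333 × 73.182 × 75 × 8.619 × 25 × 57.143 = 3.9422 × 10^9

3.94 × 10^9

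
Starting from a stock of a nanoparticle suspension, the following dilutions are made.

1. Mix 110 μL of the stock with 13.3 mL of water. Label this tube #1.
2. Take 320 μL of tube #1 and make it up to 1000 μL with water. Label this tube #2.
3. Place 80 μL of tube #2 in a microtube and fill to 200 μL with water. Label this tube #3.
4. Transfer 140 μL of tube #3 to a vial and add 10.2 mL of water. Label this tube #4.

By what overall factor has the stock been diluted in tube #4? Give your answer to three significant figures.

Step 1: 110 μL + 13.3 mL = 13410 μL total → factor 13410/110 = 121.91
Step 2: 320 μL brought to 1000 μL → factor 1000/320 = 3.125
Step 3: 80 μL brought to 200 μL → factor 200/80 = 2.5
Step 4: 140 μL + 10.2 mL = 10340 μL total → factor 10340/140 = 73.857
Overall dilution factor = 121.91 × 3.125 × 2.5 × 73.857 = 70343

7.03 × 10^4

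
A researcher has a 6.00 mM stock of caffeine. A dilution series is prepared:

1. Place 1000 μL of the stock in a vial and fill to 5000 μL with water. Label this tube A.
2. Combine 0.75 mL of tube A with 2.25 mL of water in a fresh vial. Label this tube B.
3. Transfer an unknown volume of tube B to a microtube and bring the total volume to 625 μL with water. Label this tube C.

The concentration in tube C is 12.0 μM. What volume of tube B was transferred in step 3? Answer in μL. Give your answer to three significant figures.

Step 1: 1000 μL brought to 5000 μL → factor 5000/1000 = 5
Step 2: 0.75 mL + 2.25 mL = 3 mL total → factor 3/0.75 = 4
Step 3: v brought to 625 μL → factor = 625 μL/v
Product of known-step factors = 20
Overall factor = 6.00 mM / (12.0 μM) = 500
Step-3 factor = 500 / 20 = 25
v = 625 μL / 25 = 25.0 μL

25.0 μL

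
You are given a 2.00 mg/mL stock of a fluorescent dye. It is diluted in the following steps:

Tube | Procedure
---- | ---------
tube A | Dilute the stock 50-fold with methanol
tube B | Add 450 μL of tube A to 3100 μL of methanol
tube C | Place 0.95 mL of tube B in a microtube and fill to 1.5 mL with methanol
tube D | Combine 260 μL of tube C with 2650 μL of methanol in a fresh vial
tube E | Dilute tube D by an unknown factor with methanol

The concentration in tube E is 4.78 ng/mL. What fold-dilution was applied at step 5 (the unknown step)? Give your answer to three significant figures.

Step 1: 50-fold → factor 50
Step 2: 450 μL + 3100 μL = 3550 μL total → factor 3550/450 = 7.8889
Step 3: 0.95 mL brought to 1.5 mL → factor 1.5/0.95 = 1.5789
Step 4: 260 μL + 2650 μL = 2910 μL total → factor 2910/260 = 11.192
Step 5: unknown factor x
Product of known-step factors = 6970.6
Overall factor = 2.00 mg/mL / (4.78 ng/mL) = 4.1841 × 10^5
x = 4.1841 × 10^5 / 6970.6 = 60.0

60.0-fold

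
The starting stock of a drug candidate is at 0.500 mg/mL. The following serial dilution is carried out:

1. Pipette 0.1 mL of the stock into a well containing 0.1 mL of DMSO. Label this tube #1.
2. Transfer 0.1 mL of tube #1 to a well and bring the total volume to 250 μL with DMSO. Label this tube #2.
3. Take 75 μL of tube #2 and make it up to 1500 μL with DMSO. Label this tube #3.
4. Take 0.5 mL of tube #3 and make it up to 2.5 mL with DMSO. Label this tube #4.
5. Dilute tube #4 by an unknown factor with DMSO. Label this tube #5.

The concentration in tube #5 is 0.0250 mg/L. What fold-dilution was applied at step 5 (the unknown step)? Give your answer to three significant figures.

40.0-fold

Step 1: 0.1 mL + 0.1 mL = 0.2 mL total → factor 0.2/0.1 = 2
Step 2: 0.1 mL brought to 250 μL → factor 0.25/0.1 = 2.5
Step 3: 75 μL brought to 1500 μL → factor 1500/75 = 20
Step 4: 0.5 mL brought to 2.5 mL → factor 2.5/0.5 = 5
Step 5: unknown factor x
Product of known-step factors = 500
Overall factor = 0.500 mg/mL / (0.0250 mg/L) = 20000
x = 20000 / 500 = 40.0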